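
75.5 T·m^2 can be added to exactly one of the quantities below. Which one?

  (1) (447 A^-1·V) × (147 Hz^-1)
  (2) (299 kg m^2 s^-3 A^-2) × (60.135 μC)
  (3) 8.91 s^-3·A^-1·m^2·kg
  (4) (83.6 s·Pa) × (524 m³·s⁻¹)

(2)

Reference: T·m² = Wb·m⁻²·m² = kg·m²·s⁻²·A⁻¹.
Each option:
  (1) [kg·m²·s⁻³·A⁻²] · [s] = kg·m²·s⁻²·A⁻²
  (2) [kg·m²·s⁻³·A⁻²] · [s·A] = kg·m²·s⁻²·A⁻¹  ← same
  (3) kg·m²·s⁻³·A⁻¹
  (4) [kg·m⁻¹·s⁻¹] · [m³·s⁻¹] = kg·m²·s⁻²
Only (2) matches kg·m²·s⁻²·A⁻¹.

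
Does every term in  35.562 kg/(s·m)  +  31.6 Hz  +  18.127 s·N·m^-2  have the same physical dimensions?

No

Dimensions:
  35.562 kg/(s·m):  kg·m⁻¹·s⁻¹
  31.6 Hz:  Hz = s⁻¹
  18.127 s·N·m^-2:  N·s·m⁻² = kg·m·s⁻²·s·m⁻² = kg·m⁻¹·s⁻¹
The terms do not share a single dimension (kg·m⁻¹·s⁻¹ vs s⁻¹).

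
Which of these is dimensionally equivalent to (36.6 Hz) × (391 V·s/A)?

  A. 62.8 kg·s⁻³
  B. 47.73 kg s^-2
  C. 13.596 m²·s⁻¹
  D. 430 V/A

Reference: [s⁻¹] · [kg·m²·s⁻²·A⁻²] = kg·m²·s⁻³·A⁻².
Each option:
  A. kg·s⁻³
  B. kg·s⁻²
  C. m²·s⁻¹
  D. V·A⁻¹ = J·C⁻¹·A⁻¹ = kg·m²·s⁻³·A⁻²  ← same
Only D. matches kg·m²·s⁻³·A⁻².

D.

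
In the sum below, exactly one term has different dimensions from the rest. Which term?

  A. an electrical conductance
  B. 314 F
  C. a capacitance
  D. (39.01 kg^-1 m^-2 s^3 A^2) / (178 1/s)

Dimensions:
  A. [electrical conductance] = kg⁻¹·m⁻²·s³·A²
  B. F = C·V⁻¹ = kg⁻¹·m⁻²·s⁴·A²
  C. [capacitance] = kg⁻¹·m⁻²·s⁴·A²
  D. [kg⁻¹·m⁻²·s³·A²] / [s⁻¹] = kg⁻¹·m⁻²·s⁴·A²
All reduce to kg⁻¹·m⁻²·s⁴·A² except A., which is kg⁻¹·m⁻²·s³·A².

A.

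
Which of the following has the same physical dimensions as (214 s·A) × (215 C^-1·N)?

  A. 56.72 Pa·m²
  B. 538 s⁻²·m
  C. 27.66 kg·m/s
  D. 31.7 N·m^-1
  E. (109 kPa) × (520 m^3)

Reference: [s·A] · [kg·m·s⁻³·A⁻¹] = kg·m·s⁻².
Each option:
  A. Pa·m² = N·m⁻²·m² = kg·m·s⁻²  ← same
  B. m·s⁻²
  C. kg·m·s⁻¹
  D. N·m⁻¹ = kg·m·s⁻²·m⁻¹ = kg·s⁻²
  E. [kg·m⁻¹·s⁻²] · [m³] = kg·m²·s⁻²
Only A. matches kg·m·s⁻².

A.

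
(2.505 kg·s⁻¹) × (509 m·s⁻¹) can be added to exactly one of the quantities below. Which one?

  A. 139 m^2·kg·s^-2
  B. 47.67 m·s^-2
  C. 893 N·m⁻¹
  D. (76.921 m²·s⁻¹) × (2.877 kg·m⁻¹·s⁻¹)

Reference: [kg·s⁻¹] · [m·s⁻¹] = kg·m·s⁻².
Each option:
  A. kg·m²·s⁻²
  B. m·s⁻²
  C. N·m⁻¹ = kg·m·s⁻²·m⁻¹ = kg·s⁻²
  D. [m²·s⁻¹] · [kg·m⁻¹·s⁻¹] = kg·m·s⁻²  ← same
Only D. matches kg·m·s⁻².

D.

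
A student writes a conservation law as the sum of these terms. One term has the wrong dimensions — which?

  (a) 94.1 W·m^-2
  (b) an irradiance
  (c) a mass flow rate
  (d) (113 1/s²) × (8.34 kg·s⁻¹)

(c)

Reduce each to base SI dimensions:
  (a) W·m⁻² = J·s⁻¹·m⁻² = kg·s⁻³
  (b) [irradiance] = kg·s⁻³
  (c) [mass flow rate] = kg·s⁻¹
  (d) [s⁻²] · [kg·s⁻¹] = kg·s⁻³
All reduce to kg·s⁻³ except (c), which is kg·s⁻¹.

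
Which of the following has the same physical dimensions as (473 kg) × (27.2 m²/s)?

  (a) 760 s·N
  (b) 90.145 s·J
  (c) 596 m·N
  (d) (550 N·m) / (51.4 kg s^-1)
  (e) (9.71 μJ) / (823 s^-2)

(b)

Reference: [kg] · [m²·s⁻¹] = kg·m²·s⁻¹.
Each option:
  (a) N·s = kg·m·s⁻²·s = kg·m·s⁻¹
  (b) J·s = N·m·s = kg·m²·s⁻¹  ← same
  (c) N·m = kg·m·s⁻²·m = kg·m²·s⁻²
  (d) [kg·m²·s⁻²] / [kg·s⁻¹] = m²·s⁻¹
  (e) [kg·m²·s⁻²] / [s⁻²] = kg·m²
Only (b) matches kg·m²·s⁻¹.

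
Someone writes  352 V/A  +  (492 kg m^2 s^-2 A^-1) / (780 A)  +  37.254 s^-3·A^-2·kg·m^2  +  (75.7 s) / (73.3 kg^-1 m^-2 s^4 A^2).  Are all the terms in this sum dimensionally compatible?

Reduce each to base SI dimensions:
  352 V/A:  V·A⁻¹ = J·C⁻¹·A⁻¹ = kg·m²·s⁻³·A⁻²
  (492 kg m^2 s^-2 A^-1) / (780 A):  [kg·m²·s⁻²·A⁻¹] / [A] = kg·m²·s⁻²·A⁻²
  37.254 s^-3·A^-2·kg·m^2:  kg·m²·s⁻³·A⁻²
  (75.7 s) / (73.3 kg^-1 m^-2 s^4 A^2):  [s] / [kg⁻¹·m⁻²·s⁴·A²] = kg·m²·s⁻³·A⁻²
The terms do not share a single dimension (kg·m²·s⁻²·A⁻² vs kg·m²·s⁻³·A⁻²).

No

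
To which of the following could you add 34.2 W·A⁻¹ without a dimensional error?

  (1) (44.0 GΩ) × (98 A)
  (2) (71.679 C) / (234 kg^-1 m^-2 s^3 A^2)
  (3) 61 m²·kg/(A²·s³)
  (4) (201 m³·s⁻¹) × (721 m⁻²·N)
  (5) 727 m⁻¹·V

(1)

Reference: W·A⁻¹ = J·s⁻¹·A⁻¹ = kg·m²·s⁻³·A⁻¹.
Each option:
  (1) [kg·m²·s⁻³·A⁻²] · [A] = kg·m²·s⁻³·A⁻¹  ← same
  (2) [s·A] / [kg⁻¹·m⁻²·s³·A²] = kg·m²·s⁻²·A⁻¹
  (3) kg·m²·s⁻³·A⁻²
  (4) [m³·s⁻¹] · [kg·m⁻¹·s⁻²] = kg·m²·s⁻³
  (5) V·m⁻¹ = J·C⁻¹·m⁻¹ = kg·m·s⁻³·A⁻¹
Only (1) matches kg·m²·s⁻³·A⁻¹.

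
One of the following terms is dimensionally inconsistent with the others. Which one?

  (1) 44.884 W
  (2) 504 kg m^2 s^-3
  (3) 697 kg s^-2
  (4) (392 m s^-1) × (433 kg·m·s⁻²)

Expand each in SI base units:
  (1) W = J·s⁻¹ = kg·m²·s⁻³
  (2) kg·m²·s⁻³
  (3) kg·s⁻²
  (4) [m·s⁻¹] · [kg·m·s⁻²] = kg·m²·s⁻³
All reduce to kg·m²·s⁻³ except (3), which is kg·s⁻².

(3)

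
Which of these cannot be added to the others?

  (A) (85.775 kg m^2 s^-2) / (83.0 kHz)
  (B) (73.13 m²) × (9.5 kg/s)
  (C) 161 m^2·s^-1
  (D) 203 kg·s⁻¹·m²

(C)

Dimensions:
  (A) [kg·m²·s⁻²] / [s⁻¹] = kg·m²·s⁻¹
  (B) [m²] · [kg·s⁻¹] = kg·m²·s⁻¹
  (C) m²·s⁻¹
  (D) kg·m²·s⁻¹
All reduce to kg·m²·s⁻¹ except (C), which is m²·s⁻¹.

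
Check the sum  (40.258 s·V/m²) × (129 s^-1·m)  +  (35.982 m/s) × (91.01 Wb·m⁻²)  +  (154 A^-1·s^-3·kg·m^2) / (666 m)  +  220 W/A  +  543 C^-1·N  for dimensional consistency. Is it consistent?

No

Work out the base dimensions of each:
  (40.258 s·V/m²) × (129 s^-1·m):  [kg·s⁻²·A⁻¹] · [m·s⁻¹] = kg·m·s⁻³·A⁻¹
  (35.982 m/s) × (91.01 Wb·m⁻²):  [m·s⁻¹] · [kg·s⁻²·A⁻¹] = kg·m·s⁻³·A⁻¹
  (154 A^-1·s^-3·kg·m^2) / (666 m):  [kg·m²·s⁻³·A⁻¹] / [m] = kg·m·s⁻³·A⁻¹
  220 W/A:  W·A⁻¹ = J·s⁻¹·A⁻¹ = kg·m²·s⁻³·A⁻¹
  543 C^-1·N:  N·C⁻¹ = kg·m·s⁻²·(s·A)⁻¹ = kg·m·s⁻³·A⁻¹
The terms do not share a single dimension (kg·m²·s⁻³·A⁻¹ vs kg·m·s⁻³·A⁻¹).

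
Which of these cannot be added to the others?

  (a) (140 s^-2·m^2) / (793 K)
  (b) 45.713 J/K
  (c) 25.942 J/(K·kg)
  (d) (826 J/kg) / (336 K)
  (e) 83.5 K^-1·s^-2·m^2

(b)

In SI base units:
  (a) [m²·s⁻²] / [K] = m²·s⁻²·K⁻¹
  (b) J·K⁻¹ = N·m·K⁻¹ = kg·m²·s⁻²·K⁻¹
  (c) J·kg⁻¹·K⁻¹ = N·m·kg⁻¹·K⁻¹ = m²·s⁻²·K⁻¹
  (d) [m²·s⁻²] / [K] = m²·s⁻²·K⁻¹
  (e) m²·s⁻²·K⁻¹
All reduce to m²·s⁻²·K⁻¹ except (b), which is kg·m²·s⁻²·K⁻¹.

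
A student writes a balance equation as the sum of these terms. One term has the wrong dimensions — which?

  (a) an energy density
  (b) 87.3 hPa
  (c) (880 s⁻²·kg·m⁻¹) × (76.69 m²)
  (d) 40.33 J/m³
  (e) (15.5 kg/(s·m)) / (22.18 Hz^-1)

Work out the base dimensions of each:
  (a) [energy density] = kg·m⁻¹·s⁻²
  (b) Pa = N·m⁻² = kg·m⁻¹·s⁻²
  (c) [kg·m⁻¹·s⁻²] · [m²] = kg·m·s⁻²
  (d) J·m⁻³ = N·m·m⁻³ = kg·m⁻¹·s⁻²
  (e) [kg·m⁻¹·s⁻¹] / [s] = kg·m⁻¹·s⁻²
All reduce to kg·m⁻¹·s⁻² except (c), which is kg·m·s⁻².

(c)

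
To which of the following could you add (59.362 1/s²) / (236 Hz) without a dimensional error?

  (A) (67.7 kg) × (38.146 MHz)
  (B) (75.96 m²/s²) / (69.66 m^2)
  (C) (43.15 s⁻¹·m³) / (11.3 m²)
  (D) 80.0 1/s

Reference: [s⁻²] / [s⁻¹] = s⁻¹.
Each option:
  (A) [kg] · [s⁻¹] = kg·s⁻¹
  (B) [m²·s⁻²] / [m²] = s⁻²
  (C) [m³·s⁻¹] / [m²] = m·s⁻¹
  (D) s⁻¹  ← same
Only (D) matches s⁻¹.

(D)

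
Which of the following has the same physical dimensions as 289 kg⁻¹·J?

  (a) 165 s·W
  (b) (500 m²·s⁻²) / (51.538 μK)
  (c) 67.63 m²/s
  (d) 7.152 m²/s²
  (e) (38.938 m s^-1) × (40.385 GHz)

Reference: J·kg⁻¹ = N·m·kg⁻¹ = m²·s⁻².
Each option:
  (a) W·s = J·s⁻¹·s = kg·m²·s⁻²
  (b) [m²·s⁻²] / [K] = m²·s⁻²·K⁻¹
  (c) m²·s⁻¹
  (d) m²·s⁻²  ← same
  (e) [m·s⁻¹] · [s⁻¹] = m·s⁻²
Only (d) matches m²·s⁻².

(d)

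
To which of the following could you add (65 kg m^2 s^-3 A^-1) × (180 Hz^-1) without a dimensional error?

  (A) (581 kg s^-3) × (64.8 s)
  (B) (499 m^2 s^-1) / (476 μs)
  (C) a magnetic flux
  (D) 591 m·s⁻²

Reference: [kg·m²·s⁻³·A⁻¹] · [s] = kg·m²·s⁻²·A⁻¹.
Each option:
  (A) [kg·s⁻³] · [s] = kg·s⁻²
  (B) [m²·s⁻¹] / [s] = m²·s⁻²
  (C) [magnetic flux] = kg·m²·s⁻²·A⁻¹  ← same
  (D) m·s⁻²
Only (C) matches kg·m²·s⁻²·A⁻¹.

(C)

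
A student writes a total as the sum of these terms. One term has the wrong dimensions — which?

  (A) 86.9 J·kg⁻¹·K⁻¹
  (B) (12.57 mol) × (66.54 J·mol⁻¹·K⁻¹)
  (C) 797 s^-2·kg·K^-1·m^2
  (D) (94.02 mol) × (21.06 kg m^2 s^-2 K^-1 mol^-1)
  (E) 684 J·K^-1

Expand each in SI base units:
  (A) J·kg⁻¹·K⁻¹ = N·m·kg⁻¹·K⁻¹ = m²·s⁻²·K⁻¹
  (B) [mol] · [kg·m²·s⁻²·K⁻¹·mol⁻¹] = kg·m²·s⁻²·K⁻¹
  (C) kg·m²·s⁻²·K⁻¹
  (D) [mol] · [kg·m²·s⁻²·K⁻¹·mol⁻¹] = kg·m²·s⁻²·K⁻¹
  (E) J·K⁻¹ = N·m·K⁻¹ = kg·m²·s⁻²·K⁻¹
All reduce to kg·m²·s⁻²·K⁻¹ except (A), which is m²·s⁻²·K⁻¹.

(A)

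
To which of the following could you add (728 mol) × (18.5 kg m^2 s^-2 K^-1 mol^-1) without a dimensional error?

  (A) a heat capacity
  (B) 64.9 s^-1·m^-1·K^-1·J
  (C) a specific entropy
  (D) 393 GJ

(A)

Reference: [mol] · [kg·m²·s⁻²·K⁻¹·mol⁻¹] = kg·m²·s⁻²·K⁻¹.
Each option:
  (A) [heat capacity] = kg·m²·s⁻²·K⁻¹  ← same
  (B) J·s⁻¹·m⁻¹·K⁻¹ = N·m·s⁻¹·m⁻¹·K⁻¹ = kg·m·s⁻³·K⁻¹
  (C) [specific entropy] = m²·s⁻²·K⁻¹
  (D) J = N·m = kg·m²·s⁻²
Only (A) matches kg·m²·s⁻²·K⁻¹.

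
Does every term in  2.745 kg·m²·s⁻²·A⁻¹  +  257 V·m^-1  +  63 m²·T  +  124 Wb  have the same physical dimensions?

No

Reduce each to base SI dimensions:
  2.745 kg·m²·s⁻²·A⁻¹:  kg·m²·s⁻²·A⁻¹
  257 V·m^-1:  V·m⁻¹ = J·C⁻¹·m⁻¹ = kg·m·s⁻³·A⁻¹
  63 m²·T:  T·m² = Wb·m⁻²·m² = kg·m²·s⁻²·A⁻¹
  124 Wb:  Wb = V·s = kg·m²·s⁻²·A⁻¹
The terms do not share a single dimension (kg·m²·s⁻²·A⁻¹ vs kg·m·s⁻³·A⁻¹).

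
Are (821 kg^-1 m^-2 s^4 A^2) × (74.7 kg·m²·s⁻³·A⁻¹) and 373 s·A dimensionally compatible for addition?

In SI base units:
  (821 kg^-1 m^-2 s^4 A^2) × (74.7 kg·m²·s⁻³·A⁻¹):  [kg⁻¹·m⁻²·s⁴·A²] · [kg·m²·s⁻³·A⁻¹] = s·A
  373 s·A:  A·s = s·A
Both are s·A, so they have the same dimensions and can be added.

Yes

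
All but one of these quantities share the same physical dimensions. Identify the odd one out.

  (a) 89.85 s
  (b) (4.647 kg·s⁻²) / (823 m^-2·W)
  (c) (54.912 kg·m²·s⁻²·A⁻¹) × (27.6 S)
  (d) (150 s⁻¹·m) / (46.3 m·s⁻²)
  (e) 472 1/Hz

(c)

Reduce each to base SI dimensions:
  (a) s
  (b) [kg·s⁻²] / [kg·s⁻³] = s
  (c) [kg·m²·s⁻²·A⁻¹] · [kg⁻¹·m⁻²·s³·A²] = s·A
  (d) [m·s⁻¹] / [m·s⁻²] = s
  (e) Hz⁻¹ = (s⁻¹)⁻¹ = s
All reduce to s except (c), which is s·A.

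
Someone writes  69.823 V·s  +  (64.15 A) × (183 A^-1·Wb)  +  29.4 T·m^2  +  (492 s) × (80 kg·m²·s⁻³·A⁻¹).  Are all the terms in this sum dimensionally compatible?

In SI base units:
  69.823 V·s:  V·s = J·C⁻¹·s = kg·m²·s⁻²·A⁻¹
  (64.15 A) × (183 A^-1·Wb):  [A] · [kg·m²·s⁻²·A⁻²] = kg·m²·s⁻²·A⁻¹
  29.4 T·m^2:  T·m² = Wb·m⁻²·m² = kg·m²·s⁻²·A⁻¹
  (492 s) × (80 kg·m²·s⁻³·A⁻¹):  [s] · [kg·m²·s⁻³·A⁻¹] = kg·m²·s⁻²·A⁻¹
Every term reduces to kg·m²·s⁻²·A⁻¹.

Yes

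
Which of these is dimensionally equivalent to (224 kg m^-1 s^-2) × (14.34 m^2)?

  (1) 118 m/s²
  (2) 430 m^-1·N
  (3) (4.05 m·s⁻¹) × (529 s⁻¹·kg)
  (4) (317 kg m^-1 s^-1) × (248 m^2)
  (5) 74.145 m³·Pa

(3)

Reference: [kg·m⁻¹·s⁻²] · [m²] = kg·m·s⁻².
Each option:
  (1) m·s⁻²
  (2) N·m⁻¹ = kg·m·s⁻²·m⁻¹ = kg·s⁻²
  (3) [m·s⁻¹] · [kg·s⁻¹] = kg·m·s⁻²  ← same
  (4) [kg·m⁻¹·s⁻¹] · [m²] = kg·m·s⁻¹
  (5) Pa·m³ = N·m⁻²·m³ = kg·m²·s⁻²
Only (3) matches kg·m·s⁻².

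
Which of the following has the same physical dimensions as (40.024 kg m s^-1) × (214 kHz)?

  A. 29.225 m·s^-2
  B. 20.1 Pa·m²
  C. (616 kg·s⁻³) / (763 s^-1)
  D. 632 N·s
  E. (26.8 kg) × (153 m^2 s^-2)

Reference: [kg·m·s⁻¹] · [s⁻¹] = kg·m·s⁻².
Each option:
  A. m·s⁻²
  B. Pa·m² = N·m⁻²·m² = kg·m·s⁻²  ← same
  C. [kg·s⁻³] / [s⁻¹] = kg·s⁻²
  D. N·s = kg·m·s⁻²·s = kg·m·s⁻¹
  E. [kg] · [m²·s⁻²] = kg·m²·s⁻²
Only B. matches kg·m·s⁻².

B.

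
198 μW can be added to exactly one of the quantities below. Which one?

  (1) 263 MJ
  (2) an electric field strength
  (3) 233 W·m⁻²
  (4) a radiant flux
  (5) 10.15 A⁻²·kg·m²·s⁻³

Reference: W = J·s⁻¹ = kg·m²·s⁻³.
Each option:
  (1) J = N·m = kg·m²·s⁻²
  (2) [electric field strength] = kg·m·s⁻³·A⁻¹
  (3) W·m⁻² = J·s⁻¹·m⁻² = kg·s⁻³
  (4) [radiant flux] = kg·m²·s⁻³  ← same
  (5) kg·m²·s⁻³·A⁻²
Only (4) matches kg·m²·s⁻³.

(4)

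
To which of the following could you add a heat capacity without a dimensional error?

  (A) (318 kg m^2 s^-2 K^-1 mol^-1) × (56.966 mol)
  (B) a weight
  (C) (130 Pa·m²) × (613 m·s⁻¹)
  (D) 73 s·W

Reference: [heat capacity] = kg·m²·s⁻²·K⁻¹.
Each option:
  (A) [kg·m²·s⁻²·K⁻¹·mol⁻¹] · [mol] = kg·m²·s⁻²·K⁻¹  ← same
  (B) [weight] = kg·m·s⁻²
  (C) [kg·m·s⁻²] · [m·s⁻¹] = kg·m²·s⁻³
  (D) W·s = J·s⁻¹·s = kg·m²·s⁻²
Only (A) matches kg·m²·s⁻²·K⁻¹.

(A)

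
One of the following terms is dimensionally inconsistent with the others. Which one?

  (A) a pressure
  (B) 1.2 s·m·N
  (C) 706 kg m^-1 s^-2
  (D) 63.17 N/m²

Expand each in SI base units:
  (A) [pressure] = kg·m⁻¹·s⁻²
  (B) N·m·s = kg·m·s⁻²·m·s = kg·m²·s⁻¹
  (C) kg·m⁻¹·s⁻²
  (D) N·m⁻² = kg·m·s⁻²·m⁻² = kg·m⁻¹·s⁻²
All reduce to kg·m⁻¹·s⁻² except (B), which is kg·m²·s⁻¹.

(B)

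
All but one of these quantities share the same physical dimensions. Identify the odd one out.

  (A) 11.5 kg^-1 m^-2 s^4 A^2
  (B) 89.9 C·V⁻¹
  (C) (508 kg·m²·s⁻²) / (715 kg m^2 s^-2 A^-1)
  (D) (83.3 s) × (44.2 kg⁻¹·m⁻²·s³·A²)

(C)

Work out the base dimensions of each:
  (A) kg⁻¹·m⁻²·s⁴·A²
  (B) C·V⁻¹ = s·A·(J·C⁻¹)⁻¹ = kg⁻¹·m⁻²·s⁴·A²
  (C) [kg·m²·s⁻²] / [kg·m²·s⁻²·A⁻¹] = A
  (D) [s] · [kg⁻¹·m⁻²·s³·A²] = kg⁻¹·m⁻²·s⁴·A²
All reduce to kg⁻¹·m⁻²·s⁴·A² except (C), which is A.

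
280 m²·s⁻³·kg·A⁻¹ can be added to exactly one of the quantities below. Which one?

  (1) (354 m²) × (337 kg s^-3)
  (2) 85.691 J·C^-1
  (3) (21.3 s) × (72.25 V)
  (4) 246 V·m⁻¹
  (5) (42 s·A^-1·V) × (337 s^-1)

Reference: kg·m²·s⁻³·A⁻¹.
Each option:
  (1) [m²] · [kg·s⁻³] = kg·m²·s⁻³
  (2) J·C⁻¹ = N·m·(s·A)⁻¹ = kg·m²·s⁻³·A⁻¹  ← same
  (3) [s] · [kg·m²·s⁻³·A⁻¹] = kg·m²·s⁻²·A⁻¹
  (4) V·m⁻¹ = J·C⁻¹·m⁻¹ = kg·m·s⁻³·A⁻¹
  (5) [kg·m²·s⁻²·A⁻²] · [s⁻¹] = kg·m²·s⁻³·A⁻²
Only (2) matches kg·m²·s⁻³·A⁻¹.

(2)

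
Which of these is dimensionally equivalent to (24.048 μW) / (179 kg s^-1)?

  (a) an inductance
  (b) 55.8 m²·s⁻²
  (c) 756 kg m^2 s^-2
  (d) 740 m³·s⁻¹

Reference: [kg·m²·s⁻³] / [kg·s⁻¹] = m²·s⁻².
Each option:
  (a) [inductance] = kg·m²·s⁻²·A⁻²
  (b) m²·s⁻²  ← same
  (c) kg·m²·s⁻²
  (d) m³·s⁻¹
Only (b) matches m²·s⁻².

(b)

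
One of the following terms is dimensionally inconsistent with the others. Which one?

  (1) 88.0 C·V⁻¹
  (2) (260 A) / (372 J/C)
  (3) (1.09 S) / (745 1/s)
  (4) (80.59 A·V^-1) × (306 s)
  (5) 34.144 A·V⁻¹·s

In SI base units:
  (1) C·V⁻¹ = s·A·(J·C⁻¹)⁻¹ = kg⁻¹·m⁻²·s⁴·A²
  (2) [A] / [kg·m²·s⁻³·A⁻¹] = kg⁻¹·m⁻²·s³·A²
  (3) [kg⁻¹·m⁻²·s³·A²] / [s⁻¹] = kg⁻¹·m⁻²·s⁴·A²
  (4) [kg⁻¹·m⁻²·s³·A²] · [s] = kg⁻¹·m⁻²·s⁴·A²
  (5) A·s·V⁻¹ = A·s·(J·C⁻¹)⁻¹ = kg⁻¹·m⁻²·s⁴·A²
All reduce to kg⁻¹·m⁻²·s⁴·A² except (2), which is kg⁻¹·m⁻²·s³·A².

(2)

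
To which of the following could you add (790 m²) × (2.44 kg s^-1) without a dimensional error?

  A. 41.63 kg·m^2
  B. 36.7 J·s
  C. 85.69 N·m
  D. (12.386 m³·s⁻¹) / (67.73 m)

B.

Reference: [m²] · [kg·s⁻¹] = kg·m²·s⁻¹.
Each option:
  A. kg·m²
  B. J·s = N·m·s = kg·m²·s⁻¹  ← same
  C. N·m = kg·m·s⁻²·m = kg·m²·s⁻²
  D. [m³·s⁻¹] / [m] = m²·s⁻¹
Only B. matches kg·m²·s⁻¹.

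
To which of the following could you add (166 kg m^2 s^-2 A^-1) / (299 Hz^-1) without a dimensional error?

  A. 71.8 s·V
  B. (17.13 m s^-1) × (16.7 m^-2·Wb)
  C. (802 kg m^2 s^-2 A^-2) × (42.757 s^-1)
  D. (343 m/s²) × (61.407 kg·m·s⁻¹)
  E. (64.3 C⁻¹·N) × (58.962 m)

E.

Reference: [kg·m²·s⁻²·A⁻¹] / [s] = kg·m²·s⁻³·A⁻¹.
Each option:
  A. V·s = J·C⁻¹·s = kg·m²·s⁻²·A⁻¹
  B. [m·s⁻¹] · [kg·s⁻²·A⁻¹] = kg·m·s⁻³·A⁻¹
  C. [kg·m²·s⁻²·A⁻²] · [s⁻¹] = kg·m²·s⁻³·A⁻²
  D. [m·s⁻²] · [kg·m·s⁻¹] = kg·m²·s⁻³
  E. [kg·m·s⁻³·A⁻¹] · [m] = kg·m²·s⁻³·A⁻¹  ← same
Only E. matches kg·m²·s⁻³·A⁻¹.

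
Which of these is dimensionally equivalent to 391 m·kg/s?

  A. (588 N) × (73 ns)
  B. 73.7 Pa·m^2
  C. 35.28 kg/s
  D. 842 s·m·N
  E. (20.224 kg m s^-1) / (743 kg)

Reference: kg·m·s⁻¹.
Each option:
  A. [kg·m·s⁻²] · [s] = kg·m·s⁻¹  ← same
  B. Pa·m² = N·m⁻²·m² = kg·m·s⁻²
  C. kg·s⁻¹
  D. N·m·s = kg·m·s⁻²·m·s = kg·m²·s⁻¹
  E. [kg·m·s⁻¹] / [kg] = m·s⁻¹
Only A. matches kg·m·s⁻¹.

A.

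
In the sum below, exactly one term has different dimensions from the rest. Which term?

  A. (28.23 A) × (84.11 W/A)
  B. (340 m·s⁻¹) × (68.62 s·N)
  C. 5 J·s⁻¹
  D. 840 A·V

Reduce each to base SI dimensions:
  A. [A] · [kg·m²·s⁻³·A⁻¹] = kg·m²·s⁻³
  B. [m·s⁻¹] · [kg·m·s⁻¹] = kg·m²·s⁻²
  C. J·s⁻¹ = N·m·s⁻¹ = kg·m²·s⁻³
  D. V·A = J·C⁻¹·A = kg·m²·s⁻³
All reduce to kg·m²·s⁻³ except B., which is kg·m²·s⁻².

B.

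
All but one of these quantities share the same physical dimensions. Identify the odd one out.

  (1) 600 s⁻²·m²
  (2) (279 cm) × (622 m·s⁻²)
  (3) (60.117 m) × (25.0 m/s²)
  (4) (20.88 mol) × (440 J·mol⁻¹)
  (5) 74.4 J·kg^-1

(4)

Dimensions:
  (1) m²·s⁻²
  (2) [m] · [m·s⁻²] = m²·s⁻²
  (3) [m] · [m·s⁻²] = m²·s⁻²
  (4) [mol] · [kg·m²·s⁻²·mol⁻¹] = kg·m²·s⁻²
  (5) J·kg⁻¹ = N·m·kg⁻¹ = m²·s⁻²
All reduce to m²·s⁻² except (4), which is kg·m²·s⁻².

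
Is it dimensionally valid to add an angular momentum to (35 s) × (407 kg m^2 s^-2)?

Yes

Work out the base dimensions of each:
  an angular momentum:  [angular momentum] = kg·m²·s⁻¹
  (35 s) × (407 kg m^2 s^-2):  [s] · [kg·m²·s⁻²] = kg·m²·s⁻¹
Both are kg·m²·s⁻¹, so they have the same dimensions and can be added.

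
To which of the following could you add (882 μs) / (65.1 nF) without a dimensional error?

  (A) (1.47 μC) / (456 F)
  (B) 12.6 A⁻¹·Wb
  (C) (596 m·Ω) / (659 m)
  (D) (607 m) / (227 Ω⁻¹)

Reference: [s] / [kg⁻¹·m⁻²·s⁴·A²] = kg·m²·s⁻³·A⁻².
Each option:
  (A) [s·A] / [kg⁻¹·m⁻²·s⁴·A²] = kg·m²·s⁻³·A⁻¹
  (B) Wb·A⁻¹ = V·s·A⁻¹ = kg·m²·s⁻²·A⁻²
  (C) [kg·m³·s⁻³·A⁻²] / [m] = kg·m²·s⁻³·A⁻²  ← same
  (D) [m] / [kg⁻¹·m⁻²·s³·A²] = kg·m³·s⁻³·A⁻²
Only (C) matches kg·m²·s⁻³·A⁻².

(C)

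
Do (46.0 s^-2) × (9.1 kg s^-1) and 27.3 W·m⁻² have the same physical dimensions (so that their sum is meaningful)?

Yes

Expand each in SI base units:
  (46.0 s^-2) × (9.1 kg s^-1):  [s⁻²] · [kg·s⁻¹] = kg·s⁻³
  27.3 W·m⁻²:  W·m⁻² = J·s⁻¹·m⁻² = kg·s⁻³
Both are kg·s⁻³, so they have the same dimensions and can be added.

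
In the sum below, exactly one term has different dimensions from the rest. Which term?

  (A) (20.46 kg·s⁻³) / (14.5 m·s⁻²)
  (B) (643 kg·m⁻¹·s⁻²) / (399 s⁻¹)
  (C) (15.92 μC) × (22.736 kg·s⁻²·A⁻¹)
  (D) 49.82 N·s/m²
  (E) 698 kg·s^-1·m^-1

(C)

Reduce each to base SI dimensions:
  (A) [kg·s⁻³] / [m·s⁻²] = kg·m⁻¹·s⁻¹
  (B) [kg·m⁻¹·s⁻²] / [s⁻¹] = kg·m⁻¹·s⁻¹
  (C) [s·A] · [kg·s⁻²·A⁻¹] = kg·s⁻¹
  (D) N·s·m⁻² = kg·m·s⁻²·s·m⁻² = kg·m⁻¹·s⁻¹
  (E) kg·m⁻¹·s⁻¹
All reduce to kg·m⁻¹·s⁻¹ except (C), which is kg·s⁻¹.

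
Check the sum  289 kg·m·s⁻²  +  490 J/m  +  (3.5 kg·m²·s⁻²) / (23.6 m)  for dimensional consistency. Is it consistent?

Work out the base dimensions of each:
  289 kg·m·s⁻²:  kg·m·s⁻²
  490 J/m:  J·m⁻¹ = N·m·m⁻¹ = kg·m·s⁻²
  (3.5 kg·m²·s⁻²) / (23.6 m):  [kg·m²·s⁻²] / [m] = kg·m·s⁻²
Every term reduces to kg·m·s⁻².

Yes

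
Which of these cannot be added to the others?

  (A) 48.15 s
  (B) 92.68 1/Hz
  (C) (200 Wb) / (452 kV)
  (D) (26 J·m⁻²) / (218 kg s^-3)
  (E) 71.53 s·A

(E)

Dimensions:
  (A) s
  (B) Hz⁻¹ = (s⁻¹)⁻¹ = s
  (C) [kg·m²·s⁻²·A⁻¹] / [kg·m²·s⁻³·A⁻¹] = s
  (D) [kg·s⁻²] / [kg·s⁻³] = s
  (E) A·s = s·A
All reduce to s except (E), which is s·A.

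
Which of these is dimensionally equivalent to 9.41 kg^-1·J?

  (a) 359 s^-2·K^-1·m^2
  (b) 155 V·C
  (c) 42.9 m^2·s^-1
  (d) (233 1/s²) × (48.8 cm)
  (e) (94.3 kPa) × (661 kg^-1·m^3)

Reference: J·kg⁻¹ = N·m·kg⁻¹ = m²·s⁻².
Each option:
  (a) m²·s⁻²·K⁻¹
  (b) C·V = s·A·J·C⁻¹ = kg·m²·s⁻²
  (c) m²·s⁻¹
  (d) [s⁻²] · [m] = m·s⁻²
  (e) [kg·m⁻¹·s⁻²] · [kg⁻¹·m³] = m²·s⁻²  ← same
Only (e) matches m²·s⁻².

(e)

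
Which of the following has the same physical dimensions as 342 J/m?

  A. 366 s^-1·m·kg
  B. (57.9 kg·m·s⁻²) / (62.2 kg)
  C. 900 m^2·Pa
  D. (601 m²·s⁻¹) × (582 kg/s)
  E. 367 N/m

Reference: J·m⁻¹ = N·m·m⁻¹ = kg·m·s⁻².
Each option:
  A. kg·m·s⁻¹
  B. [kg·m·s⁻²] / [kg] = m·s⁻²
  C. Pa·m² = N·m⁻²·m² = kg·m·s⁻²  ← same
  D. [m²·s⁻¹] · [kg·s⁻¹] = kg·m²·s⁻²
  E. N·m⁻¹ = kg·m·s⁻²·m⁻¹ = kg·s⁻²
Only C. matches kg·m·s⁻².

C.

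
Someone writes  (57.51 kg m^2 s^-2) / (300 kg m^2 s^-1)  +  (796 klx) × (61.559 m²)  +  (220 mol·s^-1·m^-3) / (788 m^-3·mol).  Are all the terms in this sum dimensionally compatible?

Work out the base dimensions of each:
  (57.51 kg m^2 s^-2) / (300 kg m^2 s^-1):  [kg·m²·s⁻²] / [kg·m²·s⁻¹] = s⁻¹
  (796 klx) × (61.559 m²):  [m⁻²·cd] · [m²] = cd
  (220 mol·s^-1·m^-3) / (788 m^-3·mol):  [m⁻³·s⁻¹·mol] / [m⁻³·mol] = s⁻¹
The terms do not share a single dimension (cd vs s⁻¹).

No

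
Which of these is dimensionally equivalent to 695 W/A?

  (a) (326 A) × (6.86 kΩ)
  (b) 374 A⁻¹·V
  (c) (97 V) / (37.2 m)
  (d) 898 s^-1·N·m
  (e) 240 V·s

Reference: W·A⁻¹ = J·s⁻¹·A⁻¹ = kg·m²·s⁻³·A⁻¹.
Each option:
  (a) [A] · [kg·m²·s⁻³·A⁻²] = kg·m²·s⁻³·A⁻¹  ← same
  (b) V·A⁻¹ = J·C⁻¹·A⁻¹ = kg·m²·s⁻³·A⁻²
  (c) [kg·m²·s⁻³·A⁻¹] / [m] = kg·m·s⁻³·A⁻¹
  (d) N·m·s⁻¹ = kg·m·s⁻²·m·s⁻¹ = kg·m²·s⁻³
  (e) V·s = J·C⁻¹·s = kg·m²·s⁻²·A⁻¹
Only (a) matches kg·m²·s⁻³·A⁻¹.

(a)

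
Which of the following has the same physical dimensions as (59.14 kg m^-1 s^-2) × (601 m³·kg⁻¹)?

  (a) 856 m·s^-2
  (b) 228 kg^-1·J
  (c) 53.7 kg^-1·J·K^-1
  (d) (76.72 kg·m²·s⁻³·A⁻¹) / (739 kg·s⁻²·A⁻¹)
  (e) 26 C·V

Reference: [kg·m⁻¹·s⁻²] · [kg⁻¹·m³] = m²·s⁻².
Each option:
  (a) m·s⁻²
  (b) J·kg⁻¹ = N·m·kg⁻¹ = m²·s⁻²  ← same
  (c) J·kg⁻¹·K⁻¹ = N·m·kg⁻¹·K⁻¹ = m²·s⁻²·K⁻¹
  (d) [kg·m²·s⁻³·A⁻¹] / [kg·s⁻²·A⁻¹] = m²·s⁻¹
  (e) C·V = s·A·J·C⁻¹ = kg·m²·s⁻²
Only (b) matches m²·s⁻².

(b)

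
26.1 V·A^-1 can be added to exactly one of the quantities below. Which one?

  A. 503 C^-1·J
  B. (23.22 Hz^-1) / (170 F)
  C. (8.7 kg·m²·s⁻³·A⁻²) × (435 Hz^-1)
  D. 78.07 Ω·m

Reference: V·A⁻¹ = J·C⁻¹·A⁻¹ = kg·m²·s⁻³·A⁻².
Each option:
  A. J·C⁻¹ = N·m·(s·A)⁻¹ = kg·m²·s⁻³·A⁻¹
  B. [s] / [kg⁻¹·m⁻²·s⁴·A²] = kg·m²·s⁻³·A⁻²  ← same
  C. [kg·m²·s⁻³·A⁻²] · [s] = kg·m²·s⁻²·A⁻²
  D. Ω·m = V·A⁻¹·m = kg·m³·s⁻³·A⁻²
Only B. matches kg·m²·s⁻³·A⁻².

B.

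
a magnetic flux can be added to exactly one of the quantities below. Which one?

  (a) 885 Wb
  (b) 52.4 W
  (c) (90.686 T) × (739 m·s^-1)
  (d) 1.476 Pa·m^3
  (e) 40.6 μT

(a)

Reference: [magnetic flux] = kg·m²·s⁻²·A⁻¹.
Each option:
  (a) Wb = V·s = kg·m²·s⁻²·A⁻¹  ← same
  (b) W = J·s⁻¹ = kg·m²·s⁻³
  (c) [kg·s⁻²·A⁻¹] · [m·s⁻¹] = kg·m·s⁻³·A⁻¹
  (d) Pa·m³ = N·m⁻²·m³ = kg·m²·s⁻²
  (e) T = Wb·m⁻² = kg·s⁻²·A⁻¹
Only (a) matches kg·m²·s⁻²·A⁻¹.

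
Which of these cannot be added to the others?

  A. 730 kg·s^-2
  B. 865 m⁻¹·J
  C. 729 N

A.

Dimensions:
  A. kg·s⁻²
  B. J·m⁻¹ = N·m·m⁻¹ = kg·m·s⁻²
  C. N = kg·m·s⁻²
All reduce to kg·m·s⁻² except A., which is kg·s⁻².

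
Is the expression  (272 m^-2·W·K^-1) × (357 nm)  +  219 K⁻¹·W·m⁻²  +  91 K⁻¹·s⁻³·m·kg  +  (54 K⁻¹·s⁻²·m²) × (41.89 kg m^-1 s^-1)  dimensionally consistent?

Dimensions:
  (272 m^-2·W·K^-1) × (357 nm):  [kg·s⁻³·K⁻¹] · [m] = kg·m·s⁻³·K⁻¹
  219 K⁻¹·W·m⁻²:  W·m⁻²·K⁻¹ = J·s⁻¹·m⁻²·K⁻¹ = kg·s⁻³·K⁻¹
  91 K⁻¹·s⁻³·m·kg:  kg·m·s⁻³·K⁻¹
  (54 K⁻¹·s⁻²·m²) × (41.89 kg m^-1 s^-1):  [m²·s⁻²·K⁻¹] · [kg·m⁻¹·s⁻¹] = kg·m·s⁻³·K⁻¹
The terms do not share a single dimension (kg·m·s⁻³·K⁻¹ vs kg·s⁻³·K⁻¹).

No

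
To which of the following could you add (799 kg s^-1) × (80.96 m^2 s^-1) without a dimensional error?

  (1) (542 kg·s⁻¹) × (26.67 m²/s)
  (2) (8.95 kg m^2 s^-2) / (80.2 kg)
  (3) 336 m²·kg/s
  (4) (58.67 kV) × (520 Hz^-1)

(1)

Reference: [kg·s⁻¹] · [m²·s⁻¹] = kg·m²·s⁻².
Each option:
  (1) [kg·s⁻¹] · [m²·s⁻¹] = kg·m²·s⁻²  ← same
  (2) [kg·m²·s⁻²] / [kg] = m²·s⁻²
  (3) kg·m²·s⁻¹
  (4) [kg·m²·s⁻³·A⁻¹] · [s] = kg·m²·s⁻²·A⁻¹
Only (1) matches kg·m²·s⁻².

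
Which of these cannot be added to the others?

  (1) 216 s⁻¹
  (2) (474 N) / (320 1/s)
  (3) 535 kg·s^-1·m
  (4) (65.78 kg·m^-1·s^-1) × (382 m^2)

(1)

Work out the base dimensions of each:
  (1) s⁻¹
  (2) [kg·m·s⁻²] / [s⁻¹] = kg·m·s⁻¹
  (3) kg·m·s⁻¹
  (4) [kg·m⁻¹·s⁻¹] · [m²] = kg·m·s⁻¹
All reduce to kg·m·s⁻¹ except (1), which is s⁻¹.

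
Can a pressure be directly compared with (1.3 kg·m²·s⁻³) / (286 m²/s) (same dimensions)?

Reduce each to base SI dimensions:
  a pressure:  [pressure] = kg·m⁻¹·s⁻²
  (1.3 kg·m²·s⁻³) / (286 m²/s):  [kg·m²·s⁻³] / [m²·s⁻¹] = kg·s⁻²
kg·m⁻¹·s⁻² ≠ kg·s⁻², so they cannot be added.

No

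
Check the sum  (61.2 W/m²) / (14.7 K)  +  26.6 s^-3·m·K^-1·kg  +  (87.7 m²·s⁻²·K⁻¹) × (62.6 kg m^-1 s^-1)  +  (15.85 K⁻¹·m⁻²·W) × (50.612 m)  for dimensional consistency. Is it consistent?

No

Work out the base dimensions of each:
  (61.2 W/m²) / (14.7 K):  [kg·s⁻³] / [K] = kg·s⁻³·K⁻¹
  26.6 s^-3·m·K^-1·kg:  kg·m·s⁻³·K⁻¹
  (87.7 m²·s⁻²·K⁻¹) × (62.6 kg m^-1 s^-1):  [m²·s⁻²·K⁻¹] · [kg·m⁻¹·s⁻¹] = kg·m·s⁻³·K⁻¹
  (15.85 K⁻¹·m⁻²·W) × (50.612 m):  [kg·s⁻³·K⁻¹] · [m] = kg·m·s⁻³·K⁻¹
The terms do not share a single dimension (kg·m·s⁻³·K⁻¹ vs kg·s⁻³·K⁻¹).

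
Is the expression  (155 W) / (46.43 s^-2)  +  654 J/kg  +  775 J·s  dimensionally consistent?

No

Work out the base dimensions of each:
  (155 W) / (46.43 s^-2):  [kg·m²·s⁻³] / [s⁻²] = kg·m²·s⁻¹
  654 J/kg:  J·kg⁻¹ = N·m·kg⁻¹ = m²·s⁻²
  775 J·s:  J·s = N·m·s = kg·m²·s⁻¹
The terms do not share a single dimension (kg·m²·s⁻¹ vs m²·s⁻²).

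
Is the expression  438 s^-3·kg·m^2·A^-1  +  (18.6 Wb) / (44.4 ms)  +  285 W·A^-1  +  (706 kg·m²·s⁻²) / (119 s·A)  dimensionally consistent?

Yes

Dimensions:
  438 s^-3·kg·m^2·A^-1:  kg·m²·s⁻³·A⁻¹
  (18.6 Wb) / (44.4 ms):  [kg·m²·s⁻²·A⁻¹] / [s] = kg·m²·s⁻³·A⁻¹
  285 W·A^-1:  W·A⁻¹ = J·s⁻¹·A⁻¹ = kg·m²·s⁻³·A⁻¹
  (706 kg·m²·s⁻²) / (119 s·A):  [kg·m²·s⁻²] / [s·A] = kg·m²·s⁻³·A⁻¹
Every term reduces to kg·m²·s⁻³·A⁻¹.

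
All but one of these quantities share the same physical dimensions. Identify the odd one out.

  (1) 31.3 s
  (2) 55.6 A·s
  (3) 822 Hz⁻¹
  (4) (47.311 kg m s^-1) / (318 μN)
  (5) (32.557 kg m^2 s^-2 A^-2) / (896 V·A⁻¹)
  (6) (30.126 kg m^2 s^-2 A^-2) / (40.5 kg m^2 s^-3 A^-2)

Expand each in SI base units:
  (1) s
  (2) A·s = s·A
  (3) Hz⁻¹ = (s⁻¹)⁻¹ = s
  (4) [kg·m·s⁻¹] / [kg·m·s⁻²] = s
  (5) [kg·m²·s⁻²·A⁻²] / [kg·m²·s⁻³·A⁻²] = s
  (6) [kg·m²·s⁻²·A⁻²] / [kg·m²·s⁻³·A⁻²] = s
All reduce to s except (2), which is s·A.

(2)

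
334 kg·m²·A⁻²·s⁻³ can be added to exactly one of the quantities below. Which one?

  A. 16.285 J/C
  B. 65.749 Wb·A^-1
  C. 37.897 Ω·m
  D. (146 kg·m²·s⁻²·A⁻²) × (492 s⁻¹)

D.

Reference: kg·m²·s⁻³·A⁻².
Each option:
  A. J·C⁻¹ = N·m·(s·A)⁻¹ = kg·m²·s⁻³·A⁻¹
  B. Wb·A⁻¹ = V·s·A⁻¹ = kg·m²·s⁻²·A⁻²
  C. Ω·m = V·A⁻¹·m = kg·m³·s⁻³·A⁻²
  D. [kg·m²·s⁻²·A⁻²] · [s⁻¹] = kg·m²·s⁻³·A⁻²  ← same
Only D. matches kg·m²·s⁻³·A⁻².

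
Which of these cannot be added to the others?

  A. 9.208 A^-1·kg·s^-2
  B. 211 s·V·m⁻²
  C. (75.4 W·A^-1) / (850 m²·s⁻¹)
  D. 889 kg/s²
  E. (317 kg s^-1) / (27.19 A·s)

Expand each in SI base units:
  A. kg·s⁻²·A⁻¹
  B. V·s·m⁻² = J·C⁻¹·s·m⁻² = kg·s⁻²·A⁻¹
  C. [kg·m²·s⁻³·A⁻¹] / [m²·s⁻¹] = kg·s⁻²·A⁻¹
  D. kg·s⁻²
  E. [kg·s⁻¹] / [s·A] = kg·s⁻²·A⁻¹
All reduce to kg·s⁻²·A⁻¹ except D., which is kg·s⁻².

D.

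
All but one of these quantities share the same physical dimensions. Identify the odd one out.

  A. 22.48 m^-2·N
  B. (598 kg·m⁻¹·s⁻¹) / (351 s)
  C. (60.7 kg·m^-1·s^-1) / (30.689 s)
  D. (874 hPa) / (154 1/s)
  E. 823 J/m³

In SI base units:
  A. N·m⁻² = kg·m·s⁻²·m⁻² = kg·m⁻¹·s⁻²
  B. [kg·m⁻¹·s⁻¹] / [s] = kg·m⁻¹·s⁻²
  C. [kg·m⁻¹·s⁻¹] / [s] = kg·m⁻¹·s⁻²
  D. [kg·m⁻¹·s⁻²] / [s⁻¹] = kg·m⁻¹·s⁻¹
  E. J·m⁻³ = N·m·m⁻³ = kg·m⁻¹·s⁻²
All reduce to kg·m⁻¹·s⁻² except D., which is kg·m⁻¹·s⁻¹.

D.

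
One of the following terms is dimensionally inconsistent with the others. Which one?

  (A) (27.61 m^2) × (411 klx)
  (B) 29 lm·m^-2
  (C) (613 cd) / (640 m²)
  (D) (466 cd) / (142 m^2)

In SI base units:
  (A) [m²] · [m⁻²·cd] = cd
  (B) lm·m⁻² = cd·m⁻² = m⁻²·cd
  (C) [cd] / [m²] = m⁻²·cd
  (D) [cd] / [m²] = m⁻²·cd
All reduce to m⁻²·cd except (A), which is cd.

(A)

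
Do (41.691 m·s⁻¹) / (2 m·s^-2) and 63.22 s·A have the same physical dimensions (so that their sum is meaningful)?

Dimensions:
  (41.691 m·s⁻¹) / (2 m·s^-2):  [m·s⁻¹] / [m·s⁻²] = s
  63.22 s·A:  A·s = s·A
s ≠ s·A, so they cannot be added.

No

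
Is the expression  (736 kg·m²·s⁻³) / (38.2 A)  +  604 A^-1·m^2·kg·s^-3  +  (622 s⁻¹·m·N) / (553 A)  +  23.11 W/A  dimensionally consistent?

Expand each in SI base units:
  (736 kg·m²·s⁻³) / (38.2 A):  [kg·m²·s⁻³] / [A] = kg·m²·s⁻³·A⁻¹
  604 A^-1·m^2·kg·s^-3:  kg·m²·s⁻³·A⁻¹
  (622 s⁻¹·m·N) / (553 A):  [kg·m²·s⁻³] / [A] = kg·m²·s⁻³·A⁻¹
  23.11 W/A:  W·A⁻¹ = J·s⁻¹·A⁻¹ = kg·m²·s⁻³·A⁻¹
Every term reduces to kg·m²·s⁻³·A⁻¹.

Yes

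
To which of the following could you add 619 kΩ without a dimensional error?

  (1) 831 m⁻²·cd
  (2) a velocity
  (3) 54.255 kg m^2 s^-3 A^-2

Reference: Ω = V·A⁻¹ = kg·m²·s⁻³·A⁻².
Each option:
  (1) m⁻²·cd
  (2) [velocity] = m·s⁻¹
  (3) kg·m²·s⁻³·A⁻²  ← same
Only (3) matches kg·m²·s⁻³·A⁻².

(3)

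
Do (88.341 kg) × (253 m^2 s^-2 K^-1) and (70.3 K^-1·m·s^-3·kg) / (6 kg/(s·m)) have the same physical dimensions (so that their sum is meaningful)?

Expand each in SI base units:
  (88.341 kg) × (253 m^2 s^-2 K^-1):  [kg] · [m²·s⁻²·K⁻¹] = kg·m²·s⁻²·K⁻¹
  (70.3 K^-1·m·s^-3·kg) / (6 kg/(s·m)):  [kg·m·s⁻³·K⁻¹] / [kg·m⁻¹·s⁻¹] = m²·s⁻²·K⁻¹
kg·m²·s⁻²·K⁻¹ ≠ m²·s⁻²·K⁻¹, so they cannot be added.

No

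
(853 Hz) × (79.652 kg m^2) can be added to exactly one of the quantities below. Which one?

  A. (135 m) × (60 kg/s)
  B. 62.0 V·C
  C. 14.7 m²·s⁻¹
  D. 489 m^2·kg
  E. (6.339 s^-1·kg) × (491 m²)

Reference: [s⁻¹] · [kg·m²] = kg·m²·s⁻¹.
Each option:
  A. [m] · [kg·s⁻¹] = kg·m·s⁻¹
  B. C·V = s·A·J·C⁻¹ = kg·m²·s⁻²
  C. m²·s⁻¹
  D. kg·m²
  E. [kg·s⁻¹] · [m²] = kg·m²·s⁻¹  ← same
Only E. matches kg·m²·s⁻¹.

E.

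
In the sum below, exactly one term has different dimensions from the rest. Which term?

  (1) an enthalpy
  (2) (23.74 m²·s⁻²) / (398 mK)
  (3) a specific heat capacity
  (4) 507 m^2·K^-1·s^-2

Expand each in SI base units:
  (1) [enthalpy] = kg·m²·s⁻²
  (2) [m²·s⁻²] / [K] = m²·s⁻²·K⁻¹
  (3) [specific heat capacity] = m²·s⁻²·K⁻¹
  (4) m²·s⁻²·K⁻¹
All reduce to m²·s⁻²·K⁻¹ except (1), which is kg·m²·s⁻².

(1)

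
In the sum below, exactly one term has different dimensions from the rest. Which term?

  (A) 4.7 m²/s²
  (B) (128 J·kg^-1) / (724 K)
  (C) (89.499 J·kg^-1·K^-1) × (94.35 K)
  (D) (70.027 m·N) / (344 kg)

(B)

In SI base units:
  (A) m²·s⁻²
  (B) [m²·s⁻²] / [K] = m²·s⁻²·K⁻¹
  (C) [m²·s⁻²·K⁻¹] · [K] = m²·s⁻²
  (D) [kg·m²·s⁻²] / [kg] = m²·s⁻²
All reduce to m²·s⁻² except (B), which is m²·s⁻²·K⁻¹.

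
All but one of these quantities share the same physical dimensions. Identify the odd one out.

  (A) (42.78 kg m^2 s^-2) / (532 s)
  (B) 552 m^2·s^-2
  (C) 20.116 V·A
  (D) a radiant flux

Dimensions:
  (A) [kg·m²·s⁻²] / [s] = kg·m²·s⁻³
  (B) m²·s⁻²
  (C) V·A = J·C⁻¹·A = kg·m²·s⁻³
  (D) [radiant flux] = kg·m²·s⁻³
All reduce to kg·m²·s⁻³ except (B), which is m²·s⁻².

(B)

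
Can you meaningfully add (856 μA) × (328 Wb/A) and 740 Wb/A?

Expand each in SI base units:
  (856 μA) × (328 Wb/A):  [A] · [kg·m²·s⁻²·A⁻²] = kg·m²·s⁻²·A⁻¹
  740 Wb/A:  Wb·A⁻¹ = V·s·A⁻¹ = kg·m²·s⁻²·A⁻²
kg·m²·s⁻²·A⁻¹ ≠ kg·m²·s⁻²·A⁻², so they cannot be added.

No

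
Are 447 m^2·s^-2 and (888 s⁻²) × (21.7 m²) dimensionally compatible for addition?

Work out the base dimensions of each:
  447 m^2·s^-2:  m²·s⁻²
  (888 s⁻²) × (21.7 m²):  [s⁻²] · [m²] = m²·s⁻²
Both are m²·s⁻², so they have the same dimensions and can be added.

Yes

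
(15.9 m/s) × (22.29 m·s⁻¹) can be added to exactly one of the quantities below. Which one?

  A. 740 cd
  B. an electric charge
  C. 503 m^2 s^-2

Reference: [m·s⁻¹] · [m·s⁻¹] = m²·s⁻².
Each option:
  A. cd
  B. [electric charge] = s·A
  C. m²·s⁻²  ← same
Only C. matches m²·s⁻².

C.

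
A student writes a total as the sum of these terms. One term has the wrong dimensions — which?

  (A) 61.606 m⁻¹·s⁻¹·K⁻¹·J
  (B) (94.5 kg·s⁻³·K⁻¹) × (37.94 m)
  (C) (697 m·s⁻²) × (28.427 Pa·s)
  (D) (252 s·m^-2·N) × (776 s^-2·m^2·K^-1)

(C)

In SI base units:
  (A) J·s⁻¹·m⁻¹·K⁻¹ = N·m·s⁻¹·m⁻¹·K⁻¹ = kg·m·s⁻³·K⁻¹
  (B) [kg·s⁻³·K⁻¹] · [m] = kg·m·s⁻³·K⁻¹
  (C) [m·s⁻²] · [kg·m⁻¹·s⁻¹] = kg·s⁻³
  (D) [kg·m⁻¹·s⁻¹] · [m²·s⁻²·K⁻¹] = kg·m·s⁻³·K⁻¹
All reduce to kg·m·s⁻³·K⁻¹ except (C), which is kg·s⁻³.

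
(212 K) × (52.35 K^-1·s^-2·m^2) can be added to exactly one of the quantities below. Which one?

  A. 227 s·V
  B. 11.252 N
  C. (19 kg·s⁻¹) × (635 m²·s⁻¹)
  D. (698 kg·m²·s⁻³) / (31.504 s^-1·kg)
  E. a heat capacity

Reference: [K] · [m²·s⁻²·K⁻¹] = m²·s⁻².
Each option:
  A. V·s = J·C⁻¹·s = kg·m²·s⁻²·A⁻¹
  B. N = kg·m·s⁻²
  C. [kg·s⁻¹] · [m²·s⁻¹] = kg·m²·s⁻²
  D. [kg·m²·s⁻³] / [kg·s⁻¹] = m²·s⁻²  ← same
  E. [heat capacity] = kg·m²·s⁻²·K⁻¹
Only D. matches m²·s⁻².

D.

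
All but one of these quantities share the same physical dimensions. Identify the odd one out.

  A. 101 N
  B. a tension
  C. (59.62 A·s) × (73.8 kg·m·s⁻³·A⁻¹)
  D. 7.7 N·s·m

Work out the base dimensions of each:
  A. N = kg·m·s⁻²
  B. [tension] = kg·m·s⁻²
  C. [s·A] · [kg·m·s⁻³·A⁻¹] = kg·m·s⁻²
  D. N·m·s = kg·m·s⁻²·m·s = kg·m²·s⁻¹
All reduce to kg·m·s⁻² except D., which is kg·m²·s⁻¹.

D.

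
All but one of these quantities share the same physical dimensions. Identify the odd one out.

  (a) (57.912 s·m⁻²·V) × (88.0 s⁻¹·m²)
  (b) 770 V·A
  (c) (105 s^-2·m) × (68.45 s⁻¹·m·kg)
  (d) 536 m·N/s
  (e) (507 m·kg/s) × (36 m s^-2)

Dimensions:
  (a) [kg·s⁻²·A⁻¹] · [m²·s⁻¹] = kg·m²·s⁻³·A⁻¹
  (b) V·A = J·C⁻¹·A = kg·m²·s⁻³
  (c) [m·s⁻²] · [kg·m·s⁻¹] = kg·m²·s⁻³
  (d) N·m·s⁻¹ = kg·m·s⁻²·m·s⁻¹ = kg·m²·s⁻³
  (e) [kg·m·s⁻¹] · [m·s⁻²] = kg·m²·s⁻³
All reduce to kg·m²·s⁻³ except (a), which is kg·m²·s⁻³·A⁻¹.

(a)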